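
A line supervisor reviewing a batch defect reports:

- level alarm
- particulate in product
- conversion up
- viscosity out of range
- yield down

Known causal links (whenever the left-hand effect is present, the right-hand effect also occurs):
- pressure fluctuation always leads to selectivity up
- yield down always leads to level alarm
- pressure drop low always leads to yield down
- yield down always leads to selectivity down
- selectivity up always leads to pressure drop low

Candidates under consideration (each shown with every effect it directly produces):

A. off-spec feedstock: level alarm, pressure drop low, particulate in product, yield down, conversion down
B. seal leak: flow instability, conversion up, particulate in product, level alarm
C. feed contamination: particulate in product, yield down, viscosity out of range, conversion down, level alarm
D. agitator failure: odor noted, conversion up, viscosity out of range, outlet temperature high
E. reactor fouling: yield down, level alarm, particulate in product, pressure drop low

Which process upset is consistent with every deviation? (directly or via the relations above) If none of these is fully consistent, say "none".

Per-candidate check:
(A) off-spec feedstock — fails on conversion up, viscosity out of range (predicts conversion down, not conversion up)
(B) seal leak — does not account for viscosity out of range, yield down
(C) feed contamination — fails on conversion up (predicts conversion down, not conversion up)
(D) agitator failure — level alarm NO; particulate in product NO; conversion up yes; viscosity out of range yes; yield down NO
(E) reactor fouling — does not account for conversion up, viscosity out of range
Every candidate fails on at least one observation.

none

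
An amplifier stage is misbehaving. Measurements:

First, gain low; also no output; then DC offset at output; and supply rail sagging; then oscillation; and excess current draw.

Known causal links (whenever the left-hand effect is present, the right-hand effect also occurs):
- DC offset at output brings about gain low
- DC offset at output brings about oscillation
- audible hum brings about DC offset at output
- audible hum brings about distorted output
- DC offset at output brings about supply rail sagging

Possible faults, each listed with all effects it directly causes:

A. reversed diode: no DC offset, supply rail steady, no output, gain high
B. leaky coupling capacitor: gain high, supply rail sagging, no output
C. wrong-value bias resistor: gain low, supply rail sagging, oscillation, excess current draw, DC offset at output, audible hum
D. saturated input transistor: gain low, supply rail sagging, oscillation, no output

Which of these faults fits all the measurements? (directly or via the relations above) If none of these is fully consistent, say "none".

none

Per-candidate check:
(A) reversed diode — gain low NO; no output yes; DC offset at output NO; supply rail sagging NO; oscillation NO; excess current draw NO
(B) leaky coupling capacitor — gain low NO; no output yes; DC offset at output NO; supply rail sagging yes; oscillation NO; excess current draw NO
(C) wrong-value bias resistor — gain low yes; no output NO; DC offset at output yes; supply rail sagging yes; oscillation yes; excess current draw yes
(D) saturated input transistor — gain low yes; no output yes; DC offset at output NO; supply rail sagging yes; oscillation yes; excess current draw NO
None of the listed candidates fits everything.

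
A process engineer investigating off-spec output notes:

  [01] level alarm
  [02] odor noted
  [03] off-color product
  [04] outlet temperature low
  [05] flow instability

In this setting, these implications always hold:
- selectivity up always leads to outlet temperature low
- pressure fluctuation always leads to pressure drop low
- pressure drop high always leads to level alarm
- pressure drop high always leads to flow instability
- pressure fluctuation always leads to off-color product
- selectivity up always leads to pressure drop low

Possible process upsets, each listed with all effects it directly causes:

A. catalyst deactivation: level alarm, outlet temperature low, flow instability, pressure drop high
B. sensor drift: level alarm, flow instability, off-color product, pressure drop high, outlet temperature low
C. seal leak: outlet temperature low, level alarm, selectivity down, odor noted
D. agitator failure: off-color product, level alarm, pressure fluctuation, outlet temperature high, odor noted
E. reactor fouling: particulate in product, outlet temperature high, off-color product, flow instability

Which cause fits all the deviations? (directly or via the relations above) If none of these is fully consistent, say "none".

none

Per-candidate check:
(A) catalyst deactivation — level alarm +; odor noted -; off-color product -; outlet temperature low +; flow instability +
(B) sensor drift — does not account for odor noted
(C) seal leak — level alarm +; odor noted +; off-color product -; outlet temperature low +; flow instability -
(D) agitator failure — fails on outlet temperature low, flow instability (predicts outlet temperature high, not outlet temperature low)
(E) reactor fouling — level alarm -; odor noted -; off-color product +; outlet temperature low -; flow instability +
Every candidate fails on at least one observation.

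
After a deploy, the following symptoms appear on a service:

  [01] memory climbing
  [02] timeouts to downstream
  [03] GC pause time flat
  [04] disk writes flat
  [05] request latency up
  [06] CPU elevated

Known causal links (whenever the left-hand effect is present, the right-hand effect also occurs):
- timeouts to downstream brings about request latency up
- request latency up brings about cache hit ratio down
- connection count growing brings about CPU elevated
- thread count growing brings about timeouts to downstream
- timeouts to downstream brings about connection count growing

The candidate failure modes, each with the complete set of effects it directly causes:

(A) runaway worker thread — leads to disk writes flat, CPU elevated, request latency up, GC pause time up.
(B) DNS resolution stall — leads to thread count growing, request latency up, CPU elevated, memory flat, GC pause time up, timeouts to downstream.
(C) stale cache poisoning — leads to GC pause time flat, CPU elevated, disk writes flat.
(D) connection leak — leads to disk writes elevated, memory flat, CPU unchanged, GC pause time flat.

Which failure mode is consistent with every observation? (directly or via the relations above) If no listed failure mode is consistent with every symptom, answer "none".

Checking each candidate against the observations:
(A) runaway worker thread — fails on memory climbing, timeouts to downstream, GC pause time flat (predicts GC pause time up, not GC pause time flat)
(B) DNS resolution stall — memory climbing -; timeouts to downstream +; GC pause time flat -; disk writes flat -; request latency up +; CPU elevated +
(C) stale cache poisoning — does not account for memory climbing, timeouts to downstream, request latency up
(D) connection leak — memory climbing -; timeouts to downstream -; GC pause time flat +; disk writes flat -; request latency up -; CPU elevated -
None of the listed candidates fits everything.

none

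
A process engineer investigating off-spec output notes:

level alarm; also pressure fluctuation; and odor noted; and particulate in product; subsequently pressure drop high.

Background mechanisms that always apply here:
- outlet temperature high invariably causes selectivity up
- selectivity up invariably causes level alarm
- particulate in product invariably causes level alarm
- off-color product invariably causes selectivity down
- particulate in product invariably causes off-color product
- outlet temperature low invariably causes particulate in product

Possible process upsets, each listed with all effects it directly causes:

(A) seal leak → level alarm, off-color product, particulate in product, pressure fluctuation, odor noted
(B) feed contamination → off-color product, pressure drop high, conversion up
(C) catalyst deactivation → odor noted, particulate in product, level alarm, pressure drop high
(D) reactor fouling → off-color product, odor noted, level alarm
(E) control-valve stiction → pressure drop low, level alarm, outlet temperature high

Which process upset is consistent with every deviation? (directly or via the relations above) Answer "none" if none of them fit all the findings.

none

Per-candidate check:
(A) seal leak — level alarm +; pressure fluctuation +; odor noted +; particulate in product +; pressure drop high -
(B) feed contamination — level alarm -; pressure fluctuation -; odor noted -; particulate in product -; pressure drop high +
(C) catalyst deactivation — does not account for pressure fluctuation
(D) reactor fouling — does not account for pressure fluctuation, particulate in product, pressure drop high
(E) control-valve stiction — level alarm +; pressure fluctuation -; odor noted -; particulate in product -; pressure drop high -
No candidate is consistent with all observations.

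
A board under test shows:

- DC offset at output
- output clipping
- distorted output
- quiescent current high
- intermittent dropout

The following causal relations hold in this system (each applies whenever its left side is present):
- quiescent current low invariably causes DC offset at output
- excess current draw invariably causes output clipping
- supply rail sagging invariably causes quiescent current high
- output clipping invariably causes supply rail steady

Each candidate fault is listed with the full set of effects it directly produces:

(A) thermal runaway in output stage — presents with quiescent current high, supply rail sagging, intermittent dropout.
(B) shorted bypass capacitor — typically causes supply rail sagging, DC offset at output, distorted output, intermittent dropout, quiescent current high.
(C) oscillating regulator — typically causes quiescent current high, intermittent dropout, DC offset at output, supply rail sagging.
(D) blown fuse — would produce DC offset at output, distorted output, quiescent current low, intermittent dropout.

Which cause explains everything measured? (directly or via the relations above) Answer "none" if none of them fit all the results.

For each candidate, compare predicted effects to what was observed:
(A) thermal runaway in output stage — does not account for DC offset at output, output clipping, distorted output
(B) shorted bypass capacitor — DC offset at output yes; output clipping NO; distorted output yes; quiescent current high yes; intermittent dropout yes
(C) oscillating regulator — DC offset at output yes; output clipping NO; distorted output NO; quiescent current high yes; intermittent dropout yes
(D) blown fuse — DC offset at output yes; output clipping NO; distorted output yes; quiescent current high NO; intermittent dropout yes
No candidate is consistent with all observations.

none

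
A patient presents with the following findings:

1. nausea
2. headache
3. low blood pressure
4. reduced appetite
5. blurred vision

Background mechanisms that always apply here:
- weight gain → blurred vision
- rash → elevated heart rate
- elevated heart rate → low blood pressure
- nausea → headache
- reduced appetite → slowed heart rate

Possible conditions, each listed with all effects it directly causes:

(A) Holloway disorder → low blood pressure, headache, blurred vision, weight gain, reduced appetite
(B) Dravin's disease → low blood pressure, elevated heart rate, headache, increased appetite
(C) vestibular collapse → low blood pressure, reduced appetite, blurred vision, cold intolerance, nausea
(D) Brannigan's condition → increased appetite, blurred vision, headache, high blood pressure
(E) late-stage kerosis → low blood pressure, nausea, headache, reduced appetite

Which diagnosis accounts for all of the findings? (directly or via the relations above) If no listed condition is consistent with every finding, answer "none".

For each candidate, compare predicted effects to what was observed:
(A) Holloway disorder — does not account for nausea
(B) Dravin's disease — fails on nausea, reduced appetite, blurred vision (predicts increased appetite, not reduced appetite)
(C) vestibular collapse — accounts for every observation (headache via nausea → headache)
(D) Brannigan's condition — nausea NO; headache yes; low blood pressure NO; reduced appetite NO; blurred vision yes
(E) late-stage kerosis — does not account for blurred vision
(C) alone accounts for all the evidence.

C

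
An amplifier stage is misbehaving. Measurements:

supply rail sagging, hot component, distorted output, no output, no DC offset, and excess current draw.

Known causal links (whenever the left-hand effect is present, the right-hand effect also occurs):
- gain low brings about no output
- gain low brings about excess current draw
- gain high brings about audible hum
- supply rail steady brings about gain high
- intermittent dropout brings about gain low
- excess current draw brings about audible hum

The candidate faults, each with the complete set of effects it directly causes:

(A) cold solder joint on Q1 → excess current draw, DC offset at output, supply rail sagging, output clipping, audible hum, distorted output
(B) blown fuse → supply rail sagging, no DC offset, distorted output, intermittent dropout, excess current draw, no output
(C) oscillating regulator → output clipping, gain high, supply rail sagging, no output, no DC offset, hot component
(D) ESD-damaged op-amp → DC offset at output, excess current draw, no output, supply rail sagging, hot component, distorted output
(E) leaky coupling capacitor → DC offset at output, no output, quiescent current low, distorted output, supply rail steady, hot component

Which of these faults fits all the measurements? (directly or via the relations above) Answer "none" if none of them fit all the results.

Testing each hypothesis:
(A) cold solder joint on Q1 — supply rail sagging ✓; hot component ✗; distorted output ✓; no output ✗; no DC offset ✗; excess current draw ✓
(B) blown fuse — does not account for hot component
(C) oscillating regulator — supply rail sagging ✓; hot component ✓; distorted output ✗; no output ✓; no DC offset ✓; excess current draw ✗
(D) ESD-damaged op-amp — fails on no DC offset (predicts DC offset at output, not no DC offset)
(E) leaky coupling capacitor — fails on supply rail sagging, no DC offset, excess current draw (predicts supply rail steady, not supply rail sagging; predicts DC offset at output, not no DC offset)
None of the listed candidates fits everything.

none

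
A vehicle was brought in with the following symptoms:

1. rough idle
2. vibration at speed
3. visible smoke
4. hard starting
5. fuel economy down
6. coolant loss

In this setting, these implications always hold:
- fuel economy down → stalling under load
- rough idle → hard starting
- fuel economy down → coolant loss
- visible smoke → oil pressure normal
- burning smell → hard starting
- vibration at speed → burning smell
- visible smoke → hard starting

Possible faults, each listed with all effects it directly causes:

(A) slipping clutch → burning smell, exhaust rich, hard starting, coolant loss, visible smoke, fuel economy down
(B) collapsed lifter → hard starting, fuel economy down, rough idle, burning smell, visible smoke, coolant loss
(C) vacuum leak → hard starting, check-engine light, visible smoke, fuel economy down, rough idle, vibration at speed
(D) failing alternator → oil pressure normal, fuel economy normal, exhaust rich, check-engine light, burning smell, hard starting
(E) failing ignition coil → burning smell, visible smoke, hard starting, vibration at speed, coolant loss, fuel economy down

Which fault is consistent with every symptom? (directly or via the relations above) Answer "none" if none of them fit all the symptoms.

C

Checking each candidate against the observations:
(A) slipping clutch — rough idle miss; vibration at speed miss; visible smoke match; hard starting match; fuel economy down match; coolant loss match
(B) collapsed lifter — rough idle match; vibration at speed miss; visible smoke match; hard starting match; fuel economy down match; coolant loss match
(C) vacuum leak — accounts for every observation (coolant loss through fuel economy down → coolant loss)
(D) failing alternator — fails on rough idle, vibration at speed, visible smoke, fuel economy down, coolant loss (predicts fuel economy normal, not fuel economy down)
(E) failing ignition coil — rough idle miss; vibration at speed match; visible smoke match; hard starting match; fuel economy down match; coolant loss match
Only (C) is consistent with every observation.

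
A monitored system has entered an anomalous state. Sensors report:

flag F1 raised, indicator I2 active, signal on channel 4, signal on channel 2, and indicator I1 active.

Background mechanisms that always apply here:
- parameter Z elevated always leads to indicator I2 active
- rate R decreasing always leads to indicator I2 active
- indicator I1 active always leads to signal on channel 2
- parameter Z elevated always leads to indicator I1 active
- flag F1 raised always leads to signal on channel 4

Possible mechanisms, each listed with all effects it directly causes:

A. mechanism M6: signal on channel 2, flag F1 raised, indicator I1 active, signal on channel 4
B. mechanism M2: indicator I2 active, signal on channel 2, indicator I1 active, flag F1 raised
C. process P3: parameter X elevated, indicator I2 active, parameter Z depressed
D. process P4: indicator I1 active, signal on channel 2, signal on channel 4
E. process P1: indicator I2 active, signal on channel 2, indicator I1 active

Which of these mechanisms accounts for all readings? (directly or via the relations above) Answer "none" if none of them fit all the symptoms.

Per-candidate check:
(A) mechanism M6 — flag F1 raised match; indicator I2 active miss; signal on channel 4 match; signal on channel 2 match; indicator I1 active match
(B) mechanism M2 — flag F1 raised match; indicator I2 active match; signal on channel 4 match (via flag F1 raised → signal on channel 4); signal on channel 2 match; indicator I1 active match
(C) process P3 — does not account for flag F1 raised, signal on channel 4, signal on channel 2, indicator I1 active
(D) process P4 — does not account for flag F1 raised, indicator I2 active
(E) process P1 — flag F1 raised miss; indicator I2 active match; signal on channel 4 miss; signal on channel 2 match; indicator I1 active match
(B) is the only candidate with no mismatches.

B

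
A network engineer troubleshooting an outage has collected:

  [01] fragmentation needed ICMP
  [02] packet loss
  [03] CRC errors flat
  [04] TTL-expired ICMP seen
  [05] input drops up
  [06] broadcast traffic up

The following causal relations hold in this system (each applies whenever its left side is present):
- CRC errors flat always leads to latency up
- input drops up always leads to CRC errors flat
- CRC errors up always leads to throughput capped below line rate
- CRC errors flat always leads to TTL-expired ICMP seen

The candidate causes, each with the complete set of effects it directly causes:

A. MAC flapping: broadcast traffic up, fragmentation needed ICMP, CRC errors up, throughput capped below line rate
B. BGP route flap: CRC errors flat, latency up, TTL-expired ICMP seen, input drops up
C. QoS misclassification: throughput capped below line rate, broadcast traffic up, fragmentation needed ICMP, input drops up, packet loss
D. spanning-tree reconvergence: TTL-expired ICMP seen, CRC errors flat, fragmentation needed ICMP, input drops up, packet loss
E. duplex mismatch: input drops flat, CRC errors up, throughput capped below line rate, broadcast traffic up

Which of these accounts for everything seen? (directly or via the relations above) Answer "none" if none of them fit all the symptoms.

Per-candidate check:
(A) MAC flapping — fragmentation needed ICMP yes; packet loss NO; CRC errors flat NO; TTL-expired ICMP seen NO; input drops up NO; broadcast traffic up yes
(B) BGP route flap — does not account for fragmentation needed ICMP, packet loss, broadcast traffic up
(C) QoS misclassification — accounts for every observation (CRC errors flat through input drops up → CRC errors flat)
(D) spanning-tree reconvergence — does not account for broadcast traffic up
(E) duplex mismatch — fails on fragmentation needed ICMP, packet loss, CRC errors flat, TTL-expired ICMP seen, input drops up (predicts CRC errors up, not CRC errors flat; predicts input drops flat, not input drops up)
(C) alone accounts for all the evidence.

C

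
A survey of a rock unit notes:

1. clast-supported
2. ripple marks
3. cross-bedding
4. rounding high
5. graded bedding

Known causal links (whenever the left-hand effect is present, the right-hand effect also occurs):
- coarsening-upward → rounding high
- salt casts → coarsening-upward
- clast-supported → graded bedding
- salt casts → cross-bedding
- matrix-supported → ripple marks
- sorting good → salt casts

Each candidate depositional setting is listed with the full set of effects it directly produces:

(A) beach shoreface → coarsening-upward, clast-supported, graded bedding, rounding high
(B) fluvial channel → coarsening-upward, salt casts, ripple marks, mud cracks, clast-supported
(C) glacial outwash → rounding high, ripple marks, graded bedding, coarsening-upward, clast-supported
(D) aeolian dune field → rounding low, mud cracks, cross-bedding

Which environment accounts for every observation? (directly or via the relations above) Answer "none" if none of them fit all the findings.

B

Testing each hypothesis:
(A) beach shoreface — does not account for ripple marks, cross-bedding
(B) fluvial channel — clast-supported +; ripple marks +; cross-bedding + (through salt casts → cross-bedding); rounding high + (through coarsening-upward → rounding high); graded bedding + (through clast-supported → graded bedding)
(C) glacial outwash — clast-supported +; ripple marks +; cross-bedding -; rounding high +; graded bedding +
(D) aeolian dune field — fails on clast-supported, ripple marks, rounding high, graded bedding (predicts rounding low, not rounding high)
(B) is the only candidate with no mismatches.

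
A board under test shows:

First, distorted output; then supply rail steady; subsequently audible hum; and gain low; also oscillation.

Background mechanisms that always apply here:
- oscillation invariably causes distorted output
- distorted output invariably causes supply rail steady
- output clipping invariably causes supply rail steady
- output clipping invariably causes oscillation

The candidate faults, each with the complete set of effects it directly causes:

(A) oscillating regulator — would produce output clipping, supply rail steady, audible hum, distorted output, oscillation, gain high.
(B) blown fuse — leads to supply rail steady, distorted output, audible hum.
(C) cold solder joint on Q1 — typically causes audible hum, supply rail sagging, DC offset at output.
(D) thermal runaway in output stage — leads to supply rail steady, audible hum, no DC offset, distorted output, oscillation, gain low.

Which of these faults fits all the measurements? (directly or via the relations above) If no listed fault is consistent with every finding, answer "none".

Testing each hypothesis:
(A) oscillating regulator — distorted output ✓; supply rail steady ✓; audible hum ✓; gain low ✗; oscillation ✓
(B) blown fuse — distorted output ✓; supply rail steady ✓; audible hum ✓; gain low ✗; oscillation ✗
(C) cold solder joint on Q1 — distorted output ✗; supply rail steady ✗; audible hum ✓; gain low ✗; oscillation ✗
(D) thermal runaway in output stage — distorted output ✓; supply rail steady ✓; audible hum ✓; gain low ✓; oscillation ✓
(D) is the only candidate with no mismatches.

D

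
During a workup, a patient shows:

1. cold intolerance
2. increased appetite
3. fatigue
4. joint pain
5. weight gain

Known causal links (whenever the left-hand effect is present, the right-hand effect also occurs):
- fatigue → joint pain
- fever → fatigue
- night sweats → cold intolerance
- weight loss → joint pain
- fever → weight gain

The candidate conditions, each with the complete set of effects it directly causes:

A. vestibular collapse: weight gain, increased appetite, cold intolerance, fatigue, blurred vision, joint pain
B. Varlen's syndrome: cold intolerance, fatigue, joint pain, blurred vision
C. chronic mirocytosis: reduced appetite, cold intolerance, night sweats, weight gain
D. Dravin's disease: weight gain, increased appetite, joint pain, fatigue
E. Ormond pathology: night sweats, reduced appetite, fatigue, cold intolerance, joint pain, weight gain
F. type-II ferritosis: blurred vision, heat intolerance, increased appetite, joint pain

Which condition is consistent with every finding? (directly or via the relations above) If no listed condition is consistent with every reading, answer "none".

Testing each hypothesis:
(A) vestibular collapse — cold intolerance match; increased appetite match; fatigue match; joint pain match; weight gain match
(B) Varlen's syndrome — does not account for increased appetite, weight gain
(C) chronic mirocytosis — fails on increased appetite, fatigue, joint pain (predicts reduced appetite, not increased appetite)
(D) Dravin's disease — does not account for cold intolerance
(E) Ormond pathology — fails on increased appetite (predicts reduced appetite, not increased appetite)
(F) type-II ferritosis — fails on cold intolerance, fatigue, weight gain (predicts heat intolerance, not cold intolerance)
Only (A) is consistent with every observation.

A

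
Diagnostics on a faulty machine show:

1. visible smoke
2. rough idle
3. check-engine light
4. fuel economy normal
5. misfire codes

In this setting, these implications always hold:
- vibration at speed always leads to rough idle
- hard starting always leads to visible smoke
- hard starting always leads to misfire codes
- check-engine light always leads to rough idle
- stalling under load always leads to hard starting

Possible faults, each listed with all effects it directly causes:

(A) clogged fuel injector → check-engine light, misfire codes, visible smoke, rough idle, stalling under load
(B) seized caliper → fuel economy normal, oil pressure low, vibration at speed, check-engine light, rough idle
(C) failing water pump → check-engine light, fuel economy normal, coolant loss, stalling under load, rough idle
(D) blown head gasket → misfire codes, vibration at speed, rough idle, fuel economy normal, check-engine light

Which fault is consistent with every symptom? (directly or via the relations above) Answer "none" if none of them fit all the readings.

Checking each candidate against the observations:
(A) clogged fuel injector — does not account for fuel economy normal
(B) seized caliper — visible smoke -; rough idle +; check-engine light +; fuel economy normal +; misfire codes -
(C) failing water pump — accounts for every observation (visible smoke by stalling under load → hard starting → visible smoke)
(D) blown head gasket — visible smoke -; rough idle +; check-engine light +; fuel economy normal +; misfire codes +
(C) is the only candidate with no mismatches.

C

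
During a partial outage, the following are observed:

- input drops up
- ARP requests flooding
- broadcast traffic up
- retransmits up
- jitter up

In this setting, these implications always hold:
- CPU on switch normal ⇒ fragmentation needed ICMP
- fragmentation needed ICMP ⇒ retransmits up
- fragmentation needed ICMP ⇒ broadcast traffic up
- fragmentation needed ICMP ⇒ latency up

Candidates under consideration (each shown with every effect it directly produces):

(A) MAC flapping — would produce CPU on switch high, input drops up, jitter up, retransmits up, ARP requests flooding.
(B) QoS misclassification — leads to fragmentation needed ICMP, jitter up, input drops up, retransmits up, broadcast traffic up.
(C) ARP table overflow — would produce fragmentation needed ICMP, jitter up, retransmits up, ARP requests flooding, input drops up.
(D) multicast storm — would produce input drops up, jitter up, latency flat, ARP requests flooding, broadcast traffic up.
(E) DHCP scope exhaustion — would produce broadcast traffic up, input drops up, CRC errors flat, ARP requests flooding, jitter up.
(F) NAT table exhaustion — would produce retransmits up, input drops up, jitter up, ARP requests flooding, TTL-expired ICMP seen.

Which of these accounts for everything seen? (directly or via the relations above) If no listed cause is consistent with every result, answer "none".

C

For each candidate, compare predicted effects to what was observed:
(A) MAC flapping — input drops up match; ARP requests flooding match; broadcast traffic up miss; retransmits up match; jitter up match
(B) QoS misclassification — input drops up match; ARP requests flooding miss; broadcast traffic up match; retransmits up match; jitter up match
(C) ARP table overflow — accounts for every observation (broadcast traffic up by fragmentation needed ICMP → broadcast traffic up)
(D) multicast storm — input drops up match; ARP requests flooding match; broadcast traffic up match; retransmits up miss; jitter up match
(E) DHCP scope exhaustion — input drops up match; ARP requests flooding match; broadcast traffic up match; retransmits up miss; jitter up match
(F) NAT table exhaustion — input drops up match; ARP requests flooding match; broadcast traffic up miss; retransmits up match; jitter up match
Only (C) is consistent with every observation.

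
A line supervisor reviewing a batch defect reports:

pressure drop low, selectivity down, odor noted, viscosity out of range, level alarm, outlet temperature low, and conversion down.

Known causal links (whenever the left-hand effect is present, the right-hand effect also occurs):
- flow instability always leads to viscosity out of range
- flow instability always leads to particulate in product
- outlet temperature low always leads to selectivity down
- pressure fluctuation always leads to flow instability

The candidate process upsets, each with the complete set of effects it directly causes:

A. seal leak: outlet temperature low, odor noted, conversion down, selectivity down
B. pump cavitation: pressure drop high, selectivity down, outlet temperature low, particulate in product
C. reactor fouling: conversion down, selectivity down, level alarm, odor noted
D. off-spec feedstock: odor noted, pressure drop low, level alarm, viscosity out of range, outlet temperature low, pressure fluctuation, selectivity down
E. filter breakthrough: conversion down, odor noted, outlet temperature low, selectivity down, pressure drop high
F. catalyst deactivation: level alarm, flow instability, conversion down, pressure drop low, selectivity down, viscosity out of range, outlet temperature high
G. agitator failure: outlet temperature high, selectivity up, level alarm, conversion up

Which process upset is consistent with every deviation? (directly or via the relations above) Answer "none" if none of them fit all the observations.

Checking each candidate against the observations:
(A) seal leak — does not account for pressure drop low, viscosity out of range, level alarm
(B) pump cavitation — pressure drop low miss; selectivity down match; odor noted miss; viscosity out of range miss; level alarm miss; outlet temperature low match; conversion down miss
(C) reactor fouling — does not account for pressure drop low, viscosity out of range, outlet temperature low
(D) off-spec feedstock — pressure drop low match; selectivity down match; odor noted match; viscosity out of range match; level alarm match; outlet temperature low match; conversion down miss
(E) filter breakthrough — pressure drop low miss; selectivity down match; odor noted match; viscosity out of range miss; level alarm miss; outlet temperature low match; conversion down match
(F) catalyst deactivation — fails on odor noted, outlet temperature low (predicts outlet temperature high, not outlet temperature low)
(G) agitator failure — pressure drop low miss; selectivity down miss; odor noted miss; viscosity out of range miss; level alarm match; outlet temperature low miss; conversion down miss
None of the listed candidates fits everything.

none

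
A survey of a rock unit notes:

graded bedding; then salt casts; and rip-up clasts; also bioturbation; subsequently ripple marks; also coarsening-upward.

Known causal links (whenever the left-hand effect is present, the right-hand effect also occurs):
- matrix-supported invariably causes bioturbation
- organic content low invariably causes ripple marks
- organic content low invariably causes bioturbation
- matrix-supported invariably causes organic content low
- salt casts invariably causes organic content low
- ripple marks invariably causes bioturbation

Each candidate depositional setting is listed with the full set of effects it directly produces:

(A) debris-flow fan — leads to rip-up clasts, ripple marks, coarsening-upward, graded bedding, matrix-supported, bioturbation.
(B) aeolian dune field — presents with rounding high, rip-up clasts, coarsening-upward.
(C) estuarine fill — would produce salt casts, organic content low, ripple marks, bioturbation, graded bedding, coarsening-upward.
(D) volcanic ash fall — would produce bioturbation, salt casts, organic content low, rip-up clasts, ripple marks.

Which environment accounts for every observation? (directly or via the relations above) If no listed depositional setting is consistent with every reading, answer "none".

none

Checking each candidate against the observations:
(A) debris-flow fan — graded bedding yes; salt casts NO; rip-up clasts yes; bioturbation yes; ripple marks yes; coarsening-upward yes
(B) aeolian dune field — graded bedding NO; salt casts NO; rip-up clasts yes; bioturbation NO; ripple marks NO; coarsening-upward yes
(C) estuarine fill — graded bedding yes; salt casts yes; rip-up clasts NO; bioturbation yes; ripple marks yes; coarsening-upward yes
(D) volcanic ash fall — does not account for graded bedding, coarsening-upward
Every candidate fails on at least one observation.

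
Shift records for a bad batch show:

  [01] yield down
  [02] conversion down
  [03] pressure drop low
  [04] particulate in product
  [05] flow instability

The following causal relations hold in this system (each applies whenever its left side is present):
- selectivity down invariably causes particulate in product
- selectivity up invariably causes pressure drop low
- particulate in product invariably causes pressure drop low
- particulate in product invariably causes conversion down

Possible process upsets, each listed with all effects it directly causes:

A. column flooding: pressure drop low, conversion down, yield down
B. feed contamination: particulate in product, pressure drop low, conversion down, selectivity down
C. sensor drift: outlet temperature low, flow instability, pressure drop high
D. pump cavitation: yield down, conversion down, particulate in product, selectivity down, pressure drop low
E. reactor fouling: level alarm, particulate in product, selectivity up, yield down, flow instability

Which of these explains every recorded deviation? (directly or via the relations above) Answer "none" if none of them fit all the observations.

Per-candidate check:
(A) column flooding — does not account for particulate in product, flow instability
(B) feed contamination — does not account for yield down, flow instability
(C) sensor drift — yield down NO; conversion down NO; pressure drop low NO; particulate in product NO; flow instability yes
(D) pump cavitation — does not account for flow instability
(E) reactor fouling — yield down yes; conversion down yes (by particulate in product → conversion down); pressure drop low yes (by particulate in product → pressure drop low); particulate in product yes; flow instability yes
(E) alone accounts for all the evidence.

E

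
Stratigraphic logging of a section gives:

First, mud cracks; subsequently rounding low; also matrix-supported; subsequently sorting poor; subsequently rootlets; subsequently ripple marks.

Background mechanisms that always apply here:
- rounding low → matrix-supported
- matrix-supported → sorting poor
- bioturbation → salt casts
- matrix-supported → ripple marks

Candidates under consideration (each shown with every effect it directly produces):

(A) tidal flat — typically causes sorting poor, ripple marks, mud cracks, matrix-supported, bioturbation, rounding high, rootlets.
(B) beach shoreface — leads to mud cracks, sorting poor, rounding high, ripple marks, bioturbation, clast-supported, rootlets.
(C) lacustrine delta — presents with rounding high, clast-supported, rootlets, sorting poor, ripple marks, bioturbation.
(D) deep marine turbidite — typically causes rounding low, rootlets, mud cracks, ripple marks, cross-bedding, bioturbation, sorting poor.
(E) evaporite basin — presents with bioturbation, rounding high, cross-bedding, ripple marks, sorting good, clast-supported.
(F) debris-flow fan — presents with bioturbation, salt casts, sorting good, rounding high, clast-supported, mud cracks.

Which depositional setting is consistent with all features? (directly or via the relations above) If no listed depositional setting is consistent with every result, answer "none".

Per-candidate check:
(A) tidal flat — mud cracks ✓; rounding low ✗; matrix-supported ✓; sorting poor ✓; rootlets ✓; ripple marks ✓
(B) beach shoreface — mud cracks ✓; rounding low ✗; matrix-supported ✗; sorting poor ✓; rootlets ✓; ripple marks ✓
(C) lacustrine delta — fails on mud cracks, rounding low, matrix-supported (predicts rounding high, not rounding low; predicts clast-supported, not matrix-supported)
(D) deep marine turbidite — accounts for every observation (matrix-supported through rounding low → matrix-supported)
(E) evaporite basin — mud cracks ✗; rounding low ✗; matrix-supported ✗; sorting poor ✗; rootlets ✗; ripple marks ✓
(F) debris-flow fan — fails on rounding low, matrix-supported, sorting poor, rootlets, ripple marks (predicts rounding high, not rounding low; predicts clast-supported, not matrix-supported; predicts sorting good, not sorting poor)
(D) alone accounts for all the evidence.

D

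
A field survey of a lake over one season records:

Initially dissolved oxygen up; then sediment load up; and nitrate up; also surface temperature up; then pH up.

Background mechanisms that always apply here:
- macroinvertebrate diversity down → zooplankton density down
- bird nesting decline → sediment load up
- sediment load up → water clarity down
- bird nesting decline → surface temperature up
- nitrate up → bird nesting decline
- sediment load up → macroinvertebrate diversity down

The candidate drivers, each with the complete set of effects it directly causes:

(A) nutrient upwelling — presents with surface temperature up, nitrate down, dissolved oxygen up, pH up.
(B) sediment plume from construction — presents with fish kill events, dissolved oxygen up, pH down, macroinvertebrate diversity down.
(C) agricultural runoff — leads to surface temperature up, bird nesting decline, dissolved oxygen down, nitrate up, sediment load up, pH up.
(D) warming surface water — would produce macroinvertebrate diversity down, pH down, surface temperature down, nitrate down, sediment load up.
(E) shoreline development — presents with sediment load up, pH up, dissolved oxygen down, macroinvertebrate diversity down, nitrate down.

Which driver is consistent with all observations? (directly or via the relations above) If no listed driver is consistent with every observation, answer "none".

Per-candidate check:
(A) nutrient upwelling — fails on sediment load up, nitrate up (predicts nitrate down, not nitrate up)
(B) sediment plume from construction — dissolved oxygen up match; sediment load up miss; nitrate up miss; surface temperature up miss; pH up miss
(C) agricultural runoff — dissolved oxygen up miss; sediment load up match; nitrate up match; surface temperature up match; pH up match
(D) warming surface water — dissolved oxygen up miss; sediment load up match; nitrate up miss; surface temperature up miss; pH up miss
(E) shoreline development — dissolved oxygen up miss; sediment load up match; nitrate up miss; surface temperature up miss; pH up match
Every candidate fails on at least one observation.

none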